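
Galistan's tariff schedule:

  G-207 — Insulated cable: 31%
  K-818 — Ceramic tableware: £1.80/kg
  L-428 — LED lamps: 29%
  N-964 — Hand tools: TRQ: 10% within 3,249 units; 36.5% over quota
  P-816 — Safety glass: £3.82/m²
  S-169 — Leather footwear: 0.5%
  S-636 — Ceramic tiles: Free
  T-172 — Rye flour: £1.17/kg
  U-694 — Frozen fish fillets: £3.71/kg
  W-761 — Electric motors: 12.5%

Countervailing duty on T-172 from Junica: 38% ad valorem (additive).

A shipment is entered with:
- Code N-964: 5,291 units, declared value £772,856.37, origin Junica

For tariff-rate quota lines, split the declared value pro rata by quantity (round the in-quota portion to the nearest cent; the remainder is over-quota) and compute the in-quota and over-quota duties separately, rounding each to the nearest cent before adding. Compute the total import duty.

Line 1 (N-964, Junica, 5,291 units, £772,856.37):
Code N-964 is under a tariff-rate quota (threshold 3,249 units). In-quota: 3,249 units at 10%; over-quota: 2,042 units at 36.5%.
Pro-rata value split: in-quota = £772,856.37 × 3,249/5,291 = £474,581.43; over-quota = £772,856.37 − £474,581.43 = £298,274.94.
In-quota duty = £474,581.43 × 10% = £47,458.14. Over-quota duty = £298,274.94 × 36.5% = £108,870.35.
Line duty = £47,458.14 + £108,870.35 = £156,328.49.

£156,328.49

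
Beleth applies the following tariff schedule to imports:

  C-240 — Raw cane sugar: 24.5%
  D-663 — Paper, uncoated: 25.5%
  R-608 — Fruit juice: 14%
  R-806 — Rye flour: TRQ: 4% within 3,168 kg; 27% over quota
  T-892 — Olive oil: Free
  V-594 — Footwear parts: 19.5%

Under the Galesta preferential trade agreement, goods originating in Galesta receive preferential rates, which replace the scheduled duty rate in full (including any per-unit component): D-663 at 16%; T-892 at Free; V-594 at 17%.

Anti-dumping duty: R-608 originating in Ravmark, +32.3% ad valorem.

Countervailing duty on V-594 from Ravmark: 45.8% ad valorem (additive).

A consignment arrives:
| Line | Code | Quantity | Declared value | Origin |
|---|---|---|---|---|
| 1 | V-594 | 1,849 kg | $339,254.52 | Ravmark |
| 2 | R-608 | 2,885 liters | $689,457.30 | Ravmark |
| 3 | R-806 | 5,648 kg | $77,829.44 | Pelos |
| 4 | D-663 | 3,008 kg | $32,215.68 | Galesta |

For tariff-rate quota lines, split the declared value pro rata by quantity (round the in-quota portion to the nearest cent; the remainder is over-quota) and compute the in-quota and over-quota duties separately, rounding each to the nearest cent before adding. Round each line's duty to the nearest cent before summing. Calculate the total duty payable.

Line 1 (V-594, Ravmark, 1,849 kg, $339,254.52):
Base rate for V-594 is 19.5%.
V-594 has an FTA preferential rate, but origin Ravmark is not Galesta; base rate stands.
Additional duty on V-594 from Ravmark: +45.8%. Applied ad valorem rate: 19.5% + 45.8% = 65.3%.
Duty = $339,254.52 × 65.3% = $221,533.20.
Line 2 (R-608, Ravmark, 2,885 liters, $689,457.30):
Base rate for R-608 is 14%.
Additional duty on R-608 from Ravmark: +32.3%. Applied ad valorem rate: 14% + 32.3% = 46.3%.
Duty = $689,457.30 × 46.3% = $319,218.73.
Line 3 (R-806, Pelos, 5,648 kg, $77,829.44):
Code R-806 is under a tariff-rate quota (threshold 3,168 kg). In-quota: 3,168 kg at 4%; over-quota: 2,480 kg at 27%.
Pro-rata value split: in-quota = $77,829.44 × 3,168/5,648 = $43,655.04; over-quota = $77,829.44 − $43,655.04 = $34,174.40.
In-quota duty = $43,655.04 × 4% = $1,746.20. Over-quota duty = $34,174.40 × 27% = $9,227.09.
Line duty = $1,746.20 + $9,227.09 = $10,973.29.
Line 4 (D-663, Galesta, 3,008 kg, $32,215.68):
Base rate for D-663 is 25.5%.
Origin Galesta qualifies under the Beleth–Galesta agreement and D-663 is covered: preferential rate 16% applies instead.
Duty = $32,215.68 × 16% = $5,154.51.
Total = $221,533.20 + $319,218.73 + $10,973.29 + $5,154.51 = $556,879.73.

$556,879.73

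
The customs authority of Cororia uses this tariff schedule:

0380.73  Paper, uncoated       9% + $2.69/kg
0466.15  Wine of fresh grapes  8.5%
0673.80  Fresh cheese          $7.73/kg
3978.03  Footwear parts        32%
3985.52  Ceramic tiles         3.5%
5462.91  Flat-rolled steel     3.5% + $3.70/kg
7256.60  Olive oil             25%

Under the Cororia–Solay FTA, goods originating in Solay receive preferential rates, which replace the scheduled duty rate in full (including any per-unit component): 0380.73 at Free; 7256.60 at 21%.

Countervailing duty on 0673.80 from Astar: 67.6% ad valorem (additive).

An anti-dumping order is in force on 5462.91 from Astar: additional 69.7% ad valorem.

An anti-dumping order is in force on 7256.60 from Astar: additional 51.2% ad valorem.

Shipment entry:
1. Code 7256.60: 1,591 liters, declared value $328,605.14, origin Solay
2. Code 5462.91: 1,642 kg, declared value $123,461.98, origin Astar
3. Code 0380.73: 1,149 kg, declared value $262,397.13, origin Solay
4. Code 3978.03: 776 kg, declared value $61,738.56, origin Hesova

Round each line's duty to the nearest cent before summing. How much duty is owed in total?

Line 1 (7256.60, Solay, 1,591 liters, $328,605.14):
Base rate for 7256.60 is 25%.
Origin Solay qualifies under the Cororia–Solay agreement and 7256.60 is covered: preferential rate 21% applies instead.
The additional-duty order on 7256.60 targets Astar, not Solay; it does not apply.
Duty = $328,605.14 × 21% = $69,007.08.
Line 2 (5462.91, Astar, 1,642 kg, $123,461.98):
Base rate for 5462.91 is 3.5% + $3.70/kg.
Additional duty on 5462.91 from Astar: +69.7%. Applied ad valorem rate: 3.5% + 69.7% = 73.2%.
Duty = $123,461.98 × 73.2% + 1,642 × $3.70 = $96,449.57.
Line 3 (0380.73, Solay, 1,149 kg, $262,397.13):
Base rate for 0380.73 is 9% + $2.69/kg.
Origin Solay qualifies under the Cororia–Solay agreement and 0380.73 is covered: preferential rate Free applies instead.
Duty = $262,397.13 × 0% = $0.00.
Line 4 (3978.03, Hesova, 776 kg, $61,738.56):
Base rate for 3978.03 is 32%.
Duty = $61,738.56 × 32% = $19,756.34.
Total = $69,007.08 + $96,449.57 + $0.00 + $19,756.34 = $185,212.99.

$185,212.99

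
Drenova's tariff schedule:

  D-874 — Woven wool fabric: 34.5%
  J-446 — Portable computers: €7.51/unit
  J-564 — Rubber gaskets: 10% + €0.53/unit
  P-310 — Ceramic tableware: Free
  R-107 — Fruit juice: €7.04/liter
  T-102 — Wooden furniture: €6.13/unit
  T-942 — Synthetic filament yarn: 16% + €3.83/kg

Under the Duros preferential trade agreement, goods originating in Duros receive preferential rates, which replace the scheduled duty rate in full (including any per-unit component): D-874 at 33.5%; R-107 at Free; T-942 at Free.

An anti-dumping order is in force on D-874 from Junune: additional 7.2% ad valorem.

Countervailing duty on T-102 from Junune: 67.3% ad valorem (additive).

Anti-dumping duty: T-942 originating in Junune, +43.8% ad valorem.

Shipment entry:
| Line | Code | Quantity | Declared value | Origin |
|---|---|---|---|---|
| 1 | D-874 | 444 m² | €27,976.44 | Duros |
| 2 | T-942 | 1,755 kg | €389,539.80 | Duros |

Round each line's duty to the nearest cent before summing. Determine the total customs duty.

Line 1 (D-874, Duros, 444 m², €27,976.44):
Base rate for D-874 is 34.5%.
Origin Duros qualifies under the Drenova–Duros agreement and D-874 is covered: preferential rate 33.5% applies instead.
The additional-duty order on D-874 targets Junune, not Duros; it does not apply.
Duty = €27,976.44 × 33.5% = €9,372.11.
Line 2 (T-942, Duros, 1,755 kg, €389,539.80):
Base rate for T-942 is 16% + €3.83/kg.
Origin Duros qualifies under the Drenova–Duros agreement and T-942 is covered: preferential rate Free applies instead.
The additional-duty order on T-942 targets Junune, not Duros; it does not apply.
Duty = €389,539.80 × 0% = €0.00.
Total = €9,372.11 + €0.00 = €9,372.11.

€9,372.11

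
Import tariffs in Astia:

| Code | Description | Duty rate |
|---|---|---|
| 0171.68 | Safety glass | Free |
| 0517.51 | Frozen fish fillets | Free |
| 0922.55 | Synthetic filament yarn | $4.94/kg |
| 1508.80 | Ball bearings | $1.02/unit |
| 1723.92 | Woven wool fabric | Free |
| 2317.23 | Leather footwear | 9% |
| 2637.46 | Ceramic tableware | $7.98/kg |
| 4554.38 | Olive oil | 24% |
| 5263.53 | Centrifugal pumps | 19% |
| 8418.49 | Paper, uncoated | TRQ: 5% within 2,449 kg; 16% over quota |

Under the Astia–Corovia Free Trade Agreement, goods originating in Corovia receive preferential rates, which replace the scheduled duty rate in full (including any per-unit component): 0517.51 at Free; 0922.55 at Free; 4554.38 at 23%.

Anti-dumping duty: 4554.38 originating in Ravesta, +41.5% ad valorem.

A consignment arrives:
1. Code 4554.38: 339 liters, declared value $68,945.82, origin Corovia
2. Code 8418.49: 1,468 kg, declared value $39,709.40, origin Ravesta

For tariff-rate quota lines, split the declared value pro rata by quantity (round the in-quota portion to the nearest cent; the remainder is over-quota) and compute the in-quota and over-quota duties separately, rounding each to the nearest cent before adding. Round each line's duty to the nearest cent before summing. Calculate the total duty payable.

Line 1 (4554.38, Corovia, 339 liters, $68,945.82):
Base rate for 4554.38 is 24%.
Origin Corovia qualifies under the Astia–Corovia agreement and 4554.38 is covered: preferential rate 23% applies instead.
The additional-duty order on 4554.38 targets Ravesta, not Corovia; it does not apply.
Duty = $68,945.82 × 23% = $15,857.54.
Line 2 (8418.49, Ravesta, 1,468 kg, $39,709.40):
Code 8418.49 is under a tariff-rate quota (threshold 2,449 kg). Quantity 1,468 kg is within the quota, so the in-quota rate 5% applies to the full value.
Duty = $39,709.40 × 5% = $1,985.47.
Total = $15,857.54 + $1,985.47 = $17,843.01.

$17,843.01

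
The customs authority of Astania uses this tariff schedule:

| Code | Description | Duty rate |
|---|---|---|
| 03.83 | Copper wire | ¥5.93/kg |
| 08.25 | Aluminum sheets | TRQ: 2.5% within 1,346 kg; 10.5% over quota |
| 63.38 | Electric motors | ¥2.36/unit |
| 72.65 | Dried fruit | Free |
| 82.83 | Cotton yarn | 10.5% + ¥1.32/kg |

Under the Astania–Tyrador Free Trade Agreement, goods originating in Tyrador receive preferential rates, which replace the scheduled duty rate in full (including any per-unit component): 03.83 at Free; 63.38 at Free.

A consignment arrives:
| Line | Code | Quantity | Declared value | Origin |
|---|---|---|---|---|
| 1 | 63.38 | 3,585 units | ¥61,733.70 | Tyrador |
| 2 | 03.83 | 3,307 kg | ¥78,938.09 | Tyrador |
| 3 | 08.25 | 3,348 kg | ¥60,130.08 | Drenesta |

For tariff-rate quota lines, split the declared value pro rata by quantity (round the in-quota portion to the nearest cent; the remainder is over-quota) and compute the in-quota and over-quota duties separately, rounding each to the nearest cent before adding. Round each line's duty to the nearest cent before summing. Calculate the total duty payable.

¥4,379.72

Line 1 (63.38, Tyrador, 3,585 units, ¥61,733.70):
Base rate for 63.38 is ¥2.36/unit.
Origin Tyrador qualifies under the Astania–Tyrador agreement and 63.38 is covered: preferential rate Free applies instead.
Duty = ¥61,733.70 × 0% = ¥0.00.
Line 2 (03.83, Tyrador, 3,307 kg, ¥78,938.09):
Base rate for 03.83 is ¥5.93/kg.
Origin Tyrador qualifies under the Astania–Tyrador agreement and 03.83 is covered: preferential rate Free applies instead.
Duty = ¥78,938.09 × 0% = ¥0.00.
Line 3 (08.25, Drenesta, 3,348 kg, ¥60,130.08):
Code 08.25 is under a tariff-rate quota (threshold 1,346 kg). In-quota: 1,346 kg at 2.5%; over-quota: 2,002 kg at 10.5%.
Pro-rata value split: in-quota = ¥60,130.08 × 1,346/3,348 = ¥24,174.16; over-quota = ¥60,130.08 − ¥24,174.16 = ¥35,955.92.
In-quota duty = ¥24,174.16 × 2.5% = ¥604.35. Over-quota duty = ¥35,955.92 × 10.5% = ¥3,775.37.
Line duty = ¥604.35 + ¥3,775.37 = ¥4,379.72.
Total = ¥0.00 + ¥0.00 + ¥4,379.72 = ¥4,379.72.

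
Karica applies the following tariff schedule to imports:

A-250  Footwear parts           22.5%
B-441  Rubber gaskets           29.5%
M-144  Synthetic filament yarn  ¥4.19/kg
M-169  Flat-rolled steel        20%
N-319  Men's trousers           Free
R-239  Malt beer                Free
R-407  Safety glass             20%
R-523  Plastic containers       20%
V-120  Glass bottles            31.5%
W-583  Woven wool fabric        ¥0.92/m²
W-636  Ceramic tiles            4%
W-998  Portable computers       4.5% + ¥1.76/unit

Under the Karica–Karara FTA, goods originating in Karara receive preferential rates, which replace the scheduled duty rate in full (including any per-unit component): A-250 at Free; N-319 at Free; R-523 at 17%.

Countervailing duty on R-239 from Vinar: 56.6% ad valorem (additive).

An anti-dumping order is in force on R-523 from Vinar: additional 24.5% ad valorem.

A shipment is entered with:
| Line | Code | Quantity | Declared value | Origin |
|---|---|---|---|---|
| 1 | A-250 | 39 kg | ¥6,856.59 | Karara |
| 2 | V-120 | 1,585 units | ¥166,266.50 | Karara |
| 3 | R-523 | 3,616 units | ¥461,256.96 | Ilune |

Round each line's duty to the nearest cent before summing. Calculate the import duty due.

¥144,625.34

Line 1 (A-250, Karara, 39 kg, ¥6,856.59):
Base rate for A-250 is 22.5%.
Origin Karara qualifies under the Karica–Karara agreement and A-250 is covered: preferential rate Free applies instead.
Duty = ¥6,856.59 × 0% = ¥0.00.
Line 2 (V-120, Karara, 1,585 units, ¥166,266.50):
Base rate for V-120 is 31.5%.
Origin Karara is the FTA partner but V-120 is not on the preference list; base rate stands.
Duty = ¥166,266.50 × 31.5% = ¥52,373.95.
Line 3 (R-523, Ilune, 3,616 units, ¥461,256.96):
Base rate for R-523 is 20%.
R-523 has an FTA preferential rate, but origin Ilune is not Karara; base rate stands.
The additional-duty order on R-523 targets Vinar, not Ilune; it does not apply.
Duty = ¥461,256.96 × 20% = ¥92,251.39.
Total = ¥0.00 + ¥52,373.95 + ¥92,251.39 = ¥144,625.34.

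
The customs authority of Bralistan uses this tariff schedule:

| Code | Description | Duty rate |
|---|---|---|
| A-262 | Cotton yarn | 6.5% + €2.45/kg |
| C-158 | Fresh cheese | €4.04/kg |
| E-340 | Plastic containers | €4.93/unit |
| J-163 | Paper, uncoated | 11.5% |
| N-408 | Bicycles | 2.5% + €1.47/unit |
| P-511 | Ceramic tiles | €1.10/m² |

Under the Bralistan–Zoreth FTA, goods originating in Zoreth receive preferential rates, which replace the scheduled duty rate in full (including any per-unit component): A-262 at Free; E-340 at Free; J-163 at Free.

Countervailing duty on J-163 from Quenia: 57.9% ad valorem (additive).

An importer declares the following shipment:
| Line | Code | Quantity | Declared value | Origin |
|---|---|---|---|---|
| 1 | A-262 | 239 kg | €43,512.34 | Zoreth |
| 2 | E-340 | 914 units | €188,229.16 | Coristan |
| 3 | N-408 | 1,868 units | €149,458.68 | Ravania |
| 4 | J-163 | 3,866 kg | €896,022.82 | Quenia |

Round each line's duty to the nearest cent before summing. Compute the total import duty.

Line 1 (A-262, Zoreth, 239 kg, €43,512.34):
Base rate for A-262 is 6.5% + €2.45/kg.
Origin Zoreth qualifies under the Bralistan–Zoreth agreement and A-262 is covered: preferential rate Free applies instead.
Duty = €43,512.34 × 0% = €0.00.
Line 2 (E-340, Coristan, 914 units, €188,229.16):
Base rate for E-340 is €4.93/unit.
E-340 has an FTA preferential rate, but origin Coristan is not Zoreth; base rate stands.
Duty = 914 × €4.93 = €4,506.02.
Line 3 (N-408, Ravania, 1,868 units, €149,458.68):
Base rate for N-408 is 2.5% + €1.47/unit.
Duty = €149,458.68 × 2.5% + 1,868 × €1.47 = €6,482.43.
Line 4 (J-163, Quenia, 3,866 kg, €896,022.82):
Base rate for J-163 is 11.5%.
J-163 has an FTA preferential rate, but origin Quenia is not Zoreth; base rate stands.
Additional duty on J-163 from Quenia: +57.9%. Applied ad valorem rate: 11.5% + 57.9% = 69.4%.
Duty = €896,022.82 × 69.4% = €621,839.84.
Total = €0.00 + €4,506.02 + €6,482.43 + €621,839.84 = €632,828.29.

€632,828.29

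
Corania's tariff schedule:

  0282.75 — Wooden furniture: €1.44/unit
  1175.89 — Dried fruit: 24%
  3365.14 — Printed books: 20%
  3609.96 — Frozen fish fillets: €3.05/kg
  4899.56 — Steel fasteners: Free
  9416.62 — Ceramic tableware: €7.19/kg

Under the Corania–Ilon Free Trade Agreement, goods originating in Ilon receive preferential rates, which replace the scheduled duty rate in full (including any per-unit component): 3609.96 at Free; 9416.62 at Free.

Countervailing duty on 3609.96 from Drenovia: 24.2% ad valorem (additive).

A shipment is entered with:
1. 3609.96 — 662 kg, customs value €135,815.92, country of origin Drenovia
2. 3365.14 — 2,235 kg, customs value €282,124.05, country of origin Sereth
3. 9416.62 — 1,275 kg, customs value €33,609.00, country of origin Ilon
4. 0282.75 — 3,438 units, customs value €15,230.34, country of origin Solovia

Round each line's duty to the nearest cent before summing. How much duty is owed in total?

Line 1 (3609.96, Drenovia, 662 kg, €135,815.92):
Base rate for 3609.96 is €3.05/kg.
3609.96 has an FTA preferential rate, but origin Drenovia is not Ilon; base rate stands.
Additional duty on 3609.96 from Drenovia: +24.2% ad valorem. Applied ad valorem rate = 24.2%.
Duty = €135,815.92 × 24.2% + 662 × €3.05 = €34,886.55.
Line 2 (3365.14, Sereth, 2,235 kg, €282,124.05):
Base rate for 3365.14 is 20%.
Duty = €282,124.05 × 20% = €56,424.81.
Line 3 (9416.62, Ilon, 1,275 kg, €33,609.00):
Base rate for 9416.62 is €7.19/kg.
Origin Ilon qualifies under the Corania–Ilon agreement and 9416.62 is covered: preferential rate Free applies instead.
Duty = €33,609.00 × 0% = €0.00.
Line 4 (0282.75, Solovia, 3,438 units, €15,230.34):
Base rate for 0282.75 is €1.44/unit.
Duty = 3,438 × €1.44 = €4,950.72.
Total = €34,886.55 + €56,424.81 + €0.00 + €4,950.72 = €96,262.08.

€96,262.08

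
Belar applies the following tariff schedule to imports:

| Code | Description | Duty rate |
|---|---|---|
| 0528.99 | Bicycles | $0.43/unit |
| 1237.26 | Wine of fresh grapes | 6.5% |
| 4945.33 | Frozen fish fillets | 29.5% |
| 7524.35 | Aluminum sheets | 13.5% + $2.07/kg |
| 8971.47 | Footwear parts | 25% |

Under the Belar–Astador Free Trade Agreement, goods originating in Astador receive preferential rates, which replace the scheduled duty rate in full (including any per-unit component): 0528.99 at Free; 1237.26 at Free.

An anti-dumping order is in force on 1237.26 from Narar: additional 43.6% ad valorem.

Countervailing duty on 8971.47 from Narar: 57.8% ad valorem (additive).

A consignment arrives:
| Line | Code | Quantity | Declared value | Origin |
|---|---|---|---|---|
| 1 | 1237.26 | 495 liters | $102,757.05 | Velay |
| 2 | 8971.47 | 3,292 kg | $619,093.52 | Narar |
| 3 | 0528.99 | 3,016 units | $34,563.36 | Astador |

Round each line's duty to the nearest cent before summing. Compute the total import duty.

Line 1 (1237.26, Velay, 495 liters, $102,757.05):
Base rate for 1237.26 is 6.5%.
1237.26 has an FTA preferential rate, but origin Velay is not Astador; base rate stands.
The additional-duty order on 1237.26 targets Narar, not Velay; it does not apply.
Duty = $102,757.05 × 6.5% = $6,679.21.
Line 2 (8971.47, Narar, 3,292 kg, $619,093.52):
Base rate for 8971.47 is 25%.
Additional duty on 8971.47 from Narar: +57.8%. Applied ad valorem rate: 25% + 57.8% = 82.8%.
Duty = $619,093.52 × 82.8% = $512,609.43.
Line 3 (0528.99, Astador, 3,016 units, $34,563.36):
Base rate for 0528.99 is $0.43/unit.
Origin Astador qualifies under the Belar–Astador agreement and 0528.99 is covered: preferential rate Free applies instead.
Duty = $34,563.36 × 0% = $0.00.
Total = $6,679.21 + $512,609.43 + $0.00 = $519,288.64.

$519,288.64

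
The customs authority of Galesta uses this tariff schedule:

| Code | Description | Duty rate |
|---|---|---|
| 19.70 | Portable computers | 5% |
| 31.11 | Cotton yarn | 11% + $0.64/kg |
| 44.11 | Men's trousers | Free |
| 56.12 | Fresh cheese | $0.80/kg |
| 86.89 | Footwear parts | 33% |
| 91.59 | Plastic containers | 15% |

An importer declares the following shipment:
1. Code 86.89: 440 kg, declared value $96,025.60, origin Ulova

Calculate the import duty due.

$31,688.45

Line 1 (86.89, Ulova, 440 kg, $96,025.60):
Base rate for 86.89 is 33%.
Duty = $96,025.60 × 33% = $31,688.45.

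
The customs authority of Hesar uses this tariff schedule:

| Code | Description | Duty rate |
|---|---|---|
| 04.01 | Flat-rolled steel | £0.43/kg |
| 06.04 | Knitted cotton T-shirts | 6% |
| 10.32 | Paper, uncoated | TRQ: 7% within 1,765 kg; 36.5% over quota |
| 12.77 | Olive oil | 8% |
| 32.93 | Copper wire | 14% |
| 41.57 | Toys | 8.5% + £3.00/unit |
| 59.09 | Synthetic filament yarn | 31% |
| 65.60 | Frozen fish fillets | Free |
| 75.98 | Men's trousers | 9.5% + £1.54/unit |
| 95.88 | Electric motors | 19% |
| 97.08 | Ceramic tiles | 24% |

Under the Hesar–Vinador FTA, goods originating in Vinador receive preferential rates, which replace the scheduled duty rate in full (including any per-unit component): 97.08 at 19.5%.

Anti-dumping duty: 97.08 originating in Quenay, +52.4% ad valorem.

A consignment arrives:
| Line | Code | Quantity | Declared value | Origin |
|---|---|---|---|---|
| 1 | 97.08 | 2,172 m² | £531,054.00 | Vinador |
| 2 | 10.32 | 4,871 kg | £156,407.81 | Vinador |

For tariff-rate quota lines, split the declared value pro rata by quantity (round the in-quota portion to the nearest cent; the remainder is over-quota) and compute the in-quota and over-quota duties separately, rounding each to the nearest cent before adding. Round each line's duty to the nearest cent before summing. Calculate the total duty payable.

£143,925.51

Line 1 (97.08, Vinador, 2,172 m², £531,054.00):
Base rate for 97.08 is 24%.
Origin Vinador qualifies under the Hesar–Vinador agreement and 97.08 is covered: preferential rate 19.5% applies instead.
The additional-duty order on 97.08 targets Quenay, not Vinador; it does not apply.
Duty = £531,054.00 × 19.5% = £103,555.53.
Line 2 (10.32, Vinador, 4,871 kg, £156,407.81):
Code 10.32 is under a tariff-rate quota (threshold 1,765 kg). In-quota: 1,765 kg at 7%; over-quota: 3,106 kg at 36.5%.
Pro-rata value split: in-quota = £156,407.81 × 1,765/4,871 = £56,674.15; over-quota = £156,407.81 − £56,674.15 = £99,733.66.
In-quota duty = £56,674.15 × 7% = £3,967.19. Over-quota duty = £99,733.66 × 36.5% = £36,402.79.
Line duty = £3,967.19 + £36,402.79 = £40,369.98.
Total = £103,555.53 + £40,369.98 = £143,925.51.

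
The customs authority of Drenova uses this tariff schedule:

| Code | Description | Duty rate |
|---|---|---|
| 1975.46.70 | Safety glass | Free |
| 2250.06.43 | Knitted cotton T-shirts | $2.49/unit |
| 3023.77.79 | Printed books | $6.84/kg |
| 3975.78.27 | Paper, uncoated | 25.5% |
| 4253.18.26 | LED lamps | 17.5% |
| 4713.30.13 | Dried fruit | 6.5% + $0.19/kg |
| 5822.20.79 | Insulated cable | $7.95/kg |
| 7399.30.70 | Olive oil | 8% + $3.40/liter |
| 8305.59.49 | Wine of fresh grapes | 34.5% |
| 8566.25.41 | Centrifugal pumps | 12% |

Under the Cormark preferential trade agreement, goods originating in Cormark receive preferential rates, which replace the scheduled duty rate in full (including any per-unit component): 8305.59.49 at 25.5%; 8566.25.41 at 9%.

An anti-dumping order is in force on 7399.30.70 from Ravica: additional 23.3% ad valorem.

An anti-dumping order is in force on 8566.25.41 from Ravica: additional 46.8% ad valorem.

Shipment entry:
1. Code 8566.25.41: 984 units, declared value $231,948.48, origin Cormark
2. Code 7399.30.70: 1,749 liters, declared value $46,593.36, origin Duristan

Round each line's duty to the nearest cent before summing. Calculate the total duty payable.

Line 1 (8566.25.41, Cormark, 984 units, $231,948.48):
Base rate for 8566.25.41 is 12%.
Origin Cormark qualifies under the Drenova–Cormark agreement and 8566.25.41 is covered: preferential rate 9% applies instead.
The additional-duty order on 8566.25.41 targets Ravica, not Cormark; it does not apply.
Duty = $231,948.48 × 9% = $20,875.36.
Line 2 (7399.30.70, Duristan, 1,749 liters, $46,593.36):
Base rate for 7399.30.70 is 8% + $3.40/liter.
The additional-duty order on 7399.30.70 targets Ravica, not Duristan; it does not apply.
Duty = $46,593.36 × 8% + 1,749 × $3.40 = $9,674.07.
Total = $20,875.36 + $9,674.07 = $30,549.43.

$30,549.43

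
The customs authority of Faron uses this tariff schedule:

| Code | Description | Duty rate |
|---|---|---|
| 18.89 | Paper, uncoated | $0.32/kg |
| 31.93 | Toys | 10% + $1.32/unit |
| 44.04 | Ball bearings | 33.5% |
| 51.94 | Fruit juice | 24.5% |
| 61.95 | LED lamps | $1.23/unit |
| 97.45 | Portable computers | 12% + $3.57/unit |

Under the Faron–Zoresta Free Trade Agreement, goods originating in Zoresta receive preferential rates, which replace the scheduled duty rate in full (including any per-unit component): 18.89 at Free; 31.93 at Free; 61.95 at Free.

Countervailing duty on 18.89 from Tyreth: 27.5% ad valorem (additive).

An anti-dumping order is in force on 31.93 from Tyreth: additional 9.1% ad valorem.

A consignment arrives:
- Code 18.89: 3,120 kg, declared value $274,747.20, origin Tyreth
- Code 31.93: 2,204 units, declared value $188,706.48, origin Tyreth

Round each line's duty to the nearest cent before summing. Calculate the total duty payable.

Line 1 (18.89, Tyreth, 3,120 kg, $274,747.20):
Base rate for 18.89 is $0.32/kg.
18.89 has an FTA preferential rate, but origin Tyreth is not Zoresta; base rate stands.
Additional duty on 18.89 from Tyreth: +27.5% ad valorem. Applied ad valorem rate = 27.5%.
Duty = $274,747.20 × 27.5% + 3,120 × $0.32 = $76,553.88.
Line 2 (31.93, Tyreth, 2,204 units, $188,706.48):
Base rate for 31.93 is 10% + $1.32/unit.
31.93 has an FTA preferential rate, but origin Tyreth is not Zoresta; base rate stands.
Additional duty on 31.93 from Tyreth: +9.1%. Applied ad valorem rate: 10% + 9.1% = 19.1%.
Duty = $188,706.48 × 19.1% + 2,204 × $1.32 = $38,952.22.
Total = $76,553.88 + $38,952.22 = $115,506.10.

$115,506.10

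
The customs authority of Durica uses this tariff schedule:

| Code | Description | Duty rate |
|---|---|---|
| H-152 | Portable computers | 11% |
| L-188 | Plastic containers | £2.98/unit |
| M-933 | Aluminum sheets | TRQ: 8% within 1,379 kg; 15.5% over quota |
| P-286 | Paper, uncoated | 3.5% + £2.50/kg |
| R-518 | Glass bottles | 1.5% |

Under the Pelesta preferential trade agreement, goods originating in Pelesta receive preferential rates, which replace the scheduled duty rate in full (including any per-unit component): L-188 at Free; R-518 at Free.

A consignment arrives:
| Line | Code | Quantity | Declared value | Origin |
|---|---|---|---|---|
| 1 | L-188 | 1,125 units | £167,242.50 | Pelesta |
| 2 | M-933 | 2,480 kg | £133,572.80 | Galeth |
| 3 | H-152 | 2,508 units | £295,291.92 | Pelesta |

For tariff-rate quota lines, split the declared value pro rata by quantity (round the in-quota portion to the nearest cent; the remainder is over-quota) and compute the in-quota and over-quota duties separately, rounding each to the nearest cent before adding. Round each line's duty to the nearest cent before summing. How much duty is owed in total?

Line 1 (L-188, Pelesta, 1,125 units, £167,242.50):
Base rate for L-188 is £2.98/unit.
Origin Pelesta qualifies under the Durica–Pelesta agreement and L-188 is covered: preferential rate Free applies instead.
Duty = £167,242.50 × 0% = £0.00.
Line 2 (M-933, Galeth, 2,480 kg, £133,572.80):
Code M-933 is under a tariff-rate quota (threshold 1,379 kg). In-quota: 1,379 kg at 8%; over-quota: 1,101 kg at 15.5%.
Pro-rata value split: in-quota = £133,572.80 × 1,379/2,480 = £74,272.94; over-quota = £133,572.80 − £74,272.94 = £59,299.86.
In-quota duty = £74,272.94 × 8% = £5,941.84. Over-quota duty = £59,299.86 × 15.5% = £9,191.48.
Line duty = £5,941.84 + £9,191.48 = £15,133.32.
Line 3 (H-152, Pelesta, 2,508 units, £295,291.92):
Base rate for H-152 is 11%.
Origin Pelesta is the FTA partner but H-152 is not on the preference list; base rate stands.
Duty = £295,291.92 × 11% = £32,482.11.
Total = £0.00 + £15,133.32 + £32,482.11 = £47,615.43.

£47,615.43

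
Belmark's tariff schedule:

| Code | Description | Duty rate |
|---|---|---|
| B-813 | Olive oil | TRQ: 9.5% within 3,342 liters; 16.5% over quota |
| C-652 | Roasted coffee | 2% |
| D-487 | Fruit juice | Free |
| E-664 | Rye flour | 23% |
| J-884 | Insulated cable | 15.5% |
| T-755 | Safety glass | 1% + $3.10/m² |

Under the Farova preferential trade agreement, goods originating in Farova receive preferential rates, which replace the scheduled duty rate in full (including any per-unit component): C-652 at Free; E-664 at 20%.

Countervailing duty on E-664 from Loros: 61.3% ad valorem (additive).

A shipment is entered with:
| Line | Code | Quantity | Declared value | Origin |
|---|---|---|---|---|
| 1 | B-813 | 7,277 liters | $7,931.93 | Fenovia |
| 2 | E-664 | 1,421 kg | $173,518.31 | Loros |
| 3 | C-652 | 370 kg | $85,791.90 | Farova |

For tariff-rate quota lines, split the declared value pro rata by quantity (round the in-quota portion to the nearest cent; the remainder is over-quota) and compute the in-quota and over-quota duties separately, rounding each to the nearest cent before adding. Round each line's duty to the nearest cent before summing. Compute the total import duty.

$147,329.71

Line 1 (B-813, Fenovia, 7,277 liters, $7,931.93):
Code B-813 is under a tariff-rate quota (threshold 3,342 liters). In-quota: 3,342 liters at 9.5%; over-quota: 3,935 liters at 16.5%.
Pro-rata value split: in-quota = $7,931.93 × 3,342/7,277 = $3,642.78; over-quota = $7,931.93 − $3,642.78 = $4,289.15.
In-quota duty = $3,642.78 × 9.5% = $346.06. Over-quota duty = $4,289.15 × 16.5% = $707.71.
Line duty = $346.06 + $707.71 = $1,053.77.
Line 2 (E-664, Loros, 1,421 kg, $173,518.31):
Base rate for E-664 is 23%.
E-664 has an FTA preferential rate, but origin Loros is not Farova; base rate stands.
Additional duty on E-664 from Loros: +61.3%. Applied ad valorem rate: 23% + 61.3% = 84.3%.
Duty = $173,518.31 × 84.3% = $146,275.94.
Line 3 (C-652, Farova, 370 kg, $85,791.90):
Base rate for C-652 is 2%.
Origin Farova qualifies under the Belmark–Farova agreement and C-652 is covered: preferential rate Free applies instead.
Duty = $85,791.90 × 0% = $0.00.
Total = $1,053.77 + $146,275.94 + $0.00 = $147,329.71.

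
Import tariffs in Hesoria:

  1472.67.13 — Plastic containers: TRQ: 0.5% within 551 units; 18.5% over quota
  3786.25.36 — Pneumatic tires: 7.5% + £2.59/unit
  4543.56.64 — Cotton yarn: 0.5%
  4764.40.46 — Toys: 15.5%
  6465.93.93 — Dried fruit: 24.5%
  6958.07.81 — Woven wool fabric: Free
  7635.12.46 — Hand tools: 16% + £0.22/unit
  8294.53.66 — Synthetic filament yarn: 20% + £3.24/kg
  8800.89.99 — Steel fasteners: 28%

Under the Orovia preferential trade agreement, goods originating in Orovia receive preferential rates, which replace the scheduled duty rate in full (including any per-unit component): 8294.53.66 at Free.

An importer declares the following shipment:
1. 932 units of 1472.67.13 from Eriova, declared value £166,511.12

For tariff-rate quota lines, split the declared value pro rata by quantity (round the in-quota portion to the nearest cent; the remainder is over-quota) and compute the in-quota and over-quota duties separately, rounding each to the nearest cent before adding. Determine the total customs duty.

Line 1 (1472.67.13, Eriova, 932 units, £166,511.12):
Code 1472.67.13 is under a tariff-rate quota (threshold 551 units). In-quota: 551 units at 0.5%; over-quota: 381 units at 18.5%.
Pro-rata value split: in-quota = £166,511.12 × 551/932 = £98,441.66; over-quota = £166,511.12 − £98,441.66 = £68,069.46.
In-quota duty = £98,441.66 × 0.5% = £492.21. Over-quota duty = £68,069.46 × 18.5% = £12,592.85.
Line duty = £492.21 + £12,592.85 = £13,085.06.

£13,085.06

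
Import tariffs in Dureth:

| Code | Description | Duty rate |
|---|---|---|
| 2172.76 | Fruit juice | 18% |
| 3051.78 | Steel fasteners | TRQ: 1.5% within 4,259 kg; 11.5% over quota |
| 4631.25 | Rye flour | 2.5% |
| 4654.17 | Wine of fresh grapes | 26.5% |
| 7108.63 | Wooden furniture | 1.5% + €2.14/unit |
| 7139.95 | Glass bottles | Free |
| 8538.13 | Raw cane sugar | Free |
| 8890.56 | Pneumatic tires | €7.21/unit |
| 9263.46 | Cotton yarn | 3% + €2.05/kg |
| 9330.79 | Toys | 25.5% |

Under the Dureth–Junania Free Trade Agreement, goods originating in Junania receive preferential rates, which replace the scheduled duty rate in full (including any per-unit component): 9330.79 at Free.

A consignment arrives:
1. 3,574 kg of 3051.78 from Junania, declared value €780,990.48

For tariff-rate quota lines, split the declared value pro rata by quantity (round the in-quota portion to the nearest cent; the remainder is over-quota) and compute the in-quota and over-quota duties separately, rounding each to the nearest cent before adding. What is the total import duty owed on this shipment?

€11,714.86

Line 1 (3051.78, Junania, 3,574 kg, €780,990.48):
Code 3051.78 is under a tariff-rate quota (threshold 4,259 kg). Quantity 3,574 kg is within the quota, so the in-quota rate 1.5% applies to the full value.
Duty = €780,990.48 × 1.5% = €11,714.86.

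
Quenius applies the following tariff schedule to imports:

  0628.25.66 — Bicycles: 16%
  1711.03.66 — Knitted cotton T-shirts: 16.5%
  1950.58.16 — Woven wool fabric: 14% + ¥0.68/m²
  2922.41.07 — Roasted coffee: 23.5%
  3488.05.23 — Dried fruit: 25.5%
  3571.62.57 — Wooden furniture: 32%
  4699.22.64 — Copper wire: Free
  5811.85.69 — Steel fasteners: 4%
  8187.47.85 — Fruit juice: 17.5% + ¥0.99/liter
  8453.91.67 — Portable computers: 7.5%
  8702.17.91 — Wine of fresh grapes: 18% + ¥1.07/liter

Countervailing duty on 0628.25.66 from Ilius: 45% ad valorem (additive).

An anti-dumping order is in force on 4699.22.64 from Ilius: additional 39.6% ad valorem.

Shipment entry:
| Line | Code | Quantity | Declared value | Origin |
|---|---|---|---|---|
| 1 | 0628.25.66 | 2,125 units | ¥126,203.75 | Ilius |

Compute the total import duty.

Line 1 (0628.25.66, Ilius, 2,125 units, ¥126,203.75):
Base rate for 0628.25.66 is 16%.
Additional duty on 0628.25.66 from Ilius: +45%. Applied ad valorem rate: 16% + 45% = 61%.
Duty = ¥126,203.75 × 61% = ¥76,984.29.

¥76,984.29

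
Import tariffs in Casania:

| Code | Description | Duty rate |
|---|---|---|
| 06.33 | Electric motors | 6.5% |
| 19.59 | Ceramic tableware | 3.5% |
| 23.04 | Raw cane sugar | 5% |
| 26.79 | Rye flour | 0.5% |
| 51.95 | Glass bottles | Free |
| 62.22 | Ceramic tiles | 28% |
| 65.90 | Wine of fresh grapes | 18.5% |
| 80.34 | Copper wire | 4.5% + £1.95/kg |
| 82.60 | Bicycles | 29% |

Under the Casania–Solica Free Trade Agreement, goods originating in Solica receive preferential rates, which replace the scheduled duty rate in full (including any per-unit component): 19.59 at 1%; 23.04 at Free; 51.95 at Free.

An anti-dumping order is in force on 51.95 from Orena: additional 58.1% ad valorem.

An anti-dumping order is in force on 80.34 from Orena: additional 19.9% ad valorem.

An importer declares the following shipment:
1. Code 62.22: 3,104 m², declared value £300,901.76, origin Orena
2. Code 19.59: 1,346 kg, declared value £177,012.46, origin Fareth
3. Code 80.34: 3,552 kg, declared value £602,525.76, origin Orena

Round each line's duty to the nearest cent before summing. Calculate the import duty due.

£244,390.62

Line 1 (62.22, Orena, 3,104 m², £300,901.76):
Base rate for 62.22 is 28%.
Duty = £300,901.76 × 28% = £84,252.49.
Line 2 (19.59, Fareth, 1,346 kg, £177,012.46):
Base rate for 19.59 is 3.5%.
19.59 has an FTA preferential rate, but origin Fareth is not Solica; base rate stands.
Duty = £177,012.46 × 3.5% = £6,195.44.
Line 3 (80.34, Orena, 3,552 kg, £602,525.76):
Base rate for 80.34 is 4.5% + £1.95/kg.
Additional duty on 80.34 from Orena: +19.9%. Applied ad valorem rate: 4.5% + 19.9% = 24.4%.
Duty = £602,525.76 × 24.4% + 3,552 × £1.95 = £153,942.69.
Total = £84,252.49 + £6,195.44 + £153,942.69 = £244,390.62.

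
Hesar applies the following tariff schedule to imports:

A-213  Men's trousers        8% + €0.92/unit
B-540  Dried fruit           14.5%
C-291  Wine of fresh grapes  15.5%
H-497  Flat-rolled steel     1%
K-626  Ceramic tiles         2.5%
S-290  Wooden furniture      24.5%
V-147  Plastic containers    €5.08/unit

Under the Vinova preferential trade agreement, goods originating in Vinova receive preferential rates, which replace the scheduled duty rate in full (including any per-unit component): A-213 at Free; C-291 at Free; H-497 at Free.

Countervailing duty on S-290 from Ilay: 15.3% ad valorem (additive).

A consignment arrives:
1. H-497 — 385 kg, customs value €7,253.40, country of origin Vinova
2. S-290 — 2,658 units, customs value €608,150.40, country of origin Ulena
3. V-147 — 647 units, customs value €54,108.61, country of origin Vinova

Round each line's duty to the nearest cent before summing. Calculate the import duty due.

Line 1 (H-497, Vinova, 385 kg, €7,253.40):
Base rate for H-497 is 1%.
Origin Vinova qualifies under the Hesar–Vinova agreement and H-497 is covered: preferential rate Free applies instead.
Duty = €7,253.40 × 0% = €0.00.
Line 2 (S-290, Ulena, 2,658 units, €608,150.40):
Base rate for S-290 is 24.5%.
The additional-duty order on S-290 targets Ilay, not Ulena; it does not apply.
Duty = €608,150.40 × 24.5% = €148,996.85.
Line 3 (V-147, Vinova, 647 units, €54,108.61):
Base rate for V-147 is €5.08/unit.
Origin Vinova is the FTA partner but V-147 is not on the preference list; base rate stands.
Duty = 647 × €5.08 = €3,286.76.
Total = €0.00 + €148,996.85 + €3,286.76 = €152,283.61.

€152,283.61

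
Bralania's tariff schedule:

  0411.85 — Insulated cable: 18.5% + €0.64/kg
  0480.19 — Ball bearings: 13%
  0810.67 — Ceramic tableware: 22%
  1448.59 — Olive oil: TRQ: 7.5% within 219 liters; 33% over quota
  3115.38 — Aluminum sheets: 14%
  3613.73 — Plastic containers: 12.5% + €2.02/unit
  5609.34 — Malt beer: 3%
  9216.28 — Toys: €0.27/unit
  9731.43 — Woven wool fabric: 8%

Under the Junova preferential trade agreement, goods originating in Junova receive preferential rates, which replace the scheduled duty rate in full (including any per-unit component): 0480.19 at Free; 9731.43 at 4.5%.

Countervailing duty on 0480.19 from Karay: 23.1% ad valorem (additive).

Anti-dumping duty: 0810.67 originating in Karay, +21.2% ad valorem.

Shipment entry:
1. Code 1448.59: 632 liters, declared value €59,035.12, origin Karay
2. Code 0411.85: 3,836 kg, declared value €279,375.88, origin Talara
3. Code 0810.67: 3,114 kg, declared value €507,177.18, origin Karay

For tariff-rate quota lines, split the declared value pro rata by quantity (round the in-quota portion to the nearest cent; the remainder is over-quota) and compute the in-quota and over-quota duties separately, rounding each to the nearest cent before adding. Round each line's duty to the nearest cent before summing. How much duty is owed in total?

Line 1 (1448.59, Karay, 632 liters, €59,035.12):
Code 1448.59 is under a tariff-rate quota (threshold 219 liters). In-quota: 219 liters at 7.5%; over-quota: 413 liters at 33%.
Pro-rata value split: in-quota = €59,035.12 × 219/632 = €20,456.79; over-quota = €59,035.12 − €20,456.79 = €38,578.33.
In-quota duty = €20,456.79 × 7.5% = €1,534.26. Over-quota duty = €38,578.33 × 33% = €12,730.85.
Line duty = €1,534.26 + €12,730.85 = €14,265.11.
Line 2 (0411.85, Talara, 3,836 kg, €279,375.88):
Base rate for 0411.85 is 18.5% + €0.64/kg.
Duty = €279,375.88 × 18.5% + 3,836 × €0.64 = €54,139.58.
Line 3 (0810.67, Karay, 3,114 kg, €507,177.18):
Base rate for 0810.67 is 22%.
Additional duty on 0810.67 from Karay: +21.2%. Applied ad valorem rate: 22% + 21.2% = 43.2%.
Duty = €507,177.18 × 43.2% = €219,100.54.
Total = €14,265.11 + €54,139.58 + €219,100.54 = €287,505.23.

€287,505.23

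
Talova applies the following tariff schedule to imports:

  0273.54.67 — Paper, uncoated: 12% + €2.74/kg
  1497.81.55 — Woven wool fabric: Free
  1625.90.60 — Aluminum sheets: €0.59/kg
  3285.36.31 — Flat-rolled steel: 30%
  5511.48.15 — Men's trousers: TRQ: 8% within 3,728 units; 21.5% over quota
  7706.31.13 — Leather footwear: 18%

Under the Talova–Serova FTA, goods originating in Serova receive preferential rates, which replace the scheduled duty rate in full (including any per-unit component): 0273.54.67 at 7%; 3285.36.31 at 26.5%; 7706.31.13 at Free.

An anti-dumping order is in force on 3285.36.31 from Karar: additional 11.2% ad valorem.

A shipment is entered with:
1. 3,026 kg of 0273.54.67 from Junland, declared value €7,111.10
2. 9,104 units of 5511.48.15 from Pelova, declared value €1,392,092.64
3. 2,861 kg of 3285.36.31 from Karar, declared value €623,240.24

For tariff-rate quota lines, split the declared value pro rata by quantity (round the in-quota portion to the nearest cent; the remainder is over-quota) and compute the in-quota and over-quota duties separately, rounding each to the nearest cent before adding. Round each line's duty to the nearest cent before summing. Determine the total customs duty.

Line 1 (0273.54.67, Junland, 3,026 kg, €7,111.10):
Base rate for 0273.54.67 is 12% + €2.74/kg.
0273.54.67 has an FTA preferential rate, but origin Junland is not Serova; base rate stands.
Duty = €7,111.10 × 12% + 3,026 × €2.74 = €9,144.57.
Line 2 (5511.48.15, Pelova, 9,104 units, €1,392,092.64):
Code 5511.48.15 is under a tariff-rate quota (threshold 3,728 units). In-quota: 3,728 units at 8%; over-quota: 5,376 units at 21.5%.
Pro-rata value split: in-quota = €1,392,092.64 × 3,728/9,104 = €570,048.48; over-quota = €1,392,092.64 − €570,048.48 = €822,044.16.
In-quota duty = €570,048.48 × 8% = €45,603.88. Over-quota duty = €822,044.16 × 21.5% = €176,739.49.
Line duty = €45,603.88 + €176,739.49 = €222,343.37.
Line 3 (3285.36.31, Karar, 2,861 kg, €623,240.24):
Base rate for 3285.36.31 is 30%.
3285.36.31 has an FTA preferential rate, but origin Karar is not Serova; base rate stands.
Additional duty on 3285.36.31 from Karar: +11.2%. Applied ad valorem rate: 30% + 11.2% = 41.2%.
Duty = €623,240.24 × 41.2% = €256,774.98.
Total = €9,144.57 + €222,343.37 + €256,774.98 = €488,262.92.

€488,262.92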